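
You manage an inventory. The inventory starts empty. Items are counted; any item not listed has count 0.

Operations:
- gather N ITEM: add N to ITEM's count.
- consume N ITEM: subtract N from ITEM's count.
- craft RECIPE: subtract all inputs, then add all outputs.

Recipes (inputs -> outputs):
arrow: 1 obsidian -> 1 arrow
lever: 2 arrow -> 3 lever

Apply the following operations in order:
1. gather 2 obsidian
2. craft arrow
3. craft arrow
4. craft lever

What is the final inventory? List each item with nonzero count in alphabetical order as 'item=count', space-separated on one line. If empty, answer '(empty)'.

After 1 (gather 2 obsidian): obsidian=2
After 2 (craft arrow): arrow=1 obsidian=1
After 3 (craft arrow): arrow=2
After 4 (craft lever): lever=3

Answer: lever=3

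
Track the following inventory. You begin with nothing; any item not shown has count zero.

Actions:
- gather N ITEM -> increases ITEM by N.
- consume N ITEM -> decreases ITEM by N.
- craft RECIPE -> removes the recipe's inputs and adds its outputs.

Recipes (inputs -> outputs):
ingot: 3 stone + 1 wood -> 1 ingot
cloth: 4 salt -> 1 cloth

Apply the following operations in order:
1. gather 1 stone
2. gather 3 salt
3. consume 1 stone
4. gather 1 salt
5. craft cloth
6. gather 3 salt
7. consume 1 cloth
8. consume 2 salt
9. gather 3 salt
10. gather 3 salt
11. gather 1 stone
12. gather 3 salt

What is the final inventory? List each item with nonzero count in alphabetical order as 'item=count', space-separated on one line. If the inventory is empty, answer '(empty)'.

Answer: salt=10 stone=1

Derivation:
After 1 (gather 1 stone): stone=1
After 2 (gather 3 salt): salt=3 stone=1
After 3 (consume 1 stone): salt=3
After 4 (gather 1 salt): salt=4
After 5 (craft cloth): cloth=1
After 6 (gather 3 salt): cloth=1 salt=3
After 7 (consume 1 cloth): salt=3
After 8 (consume 2 salt): salt=1
After 9 (gather 3 salt): salt=4
After 10 (gather 3 salt): salt=7
After 11 (gather 1 stone): salt=7 stone=1
After 12 (gather 3 salt): salt=10 stone=1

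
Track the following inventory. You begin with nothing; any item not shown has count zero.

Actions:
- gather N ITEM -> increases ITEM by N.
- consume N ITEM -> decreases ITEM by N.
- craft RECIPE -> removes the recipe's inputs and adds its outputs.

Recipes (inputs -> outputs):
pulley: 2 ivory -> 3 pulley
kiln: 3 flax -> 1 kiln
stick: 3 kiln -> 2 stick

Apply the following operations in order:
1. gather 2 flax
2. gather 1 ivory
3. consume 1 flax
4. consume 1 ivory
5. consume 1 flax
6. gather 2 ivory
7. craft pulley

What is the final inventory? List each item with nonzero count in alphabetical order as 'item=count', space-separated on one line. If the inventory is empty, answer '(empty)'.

After 1 (gather 2 flax): flax=2
After 2 (gather 1 ivory): flax=2 ivory=1
After 3 (consume 1 flax): flax=1 ivory=1
After 4 (consume 1 ivory): flax=1
After 5 (consume 1 flax): (empty)
After 6 (gather 2 ivory): ivory=2
After 7 (craft pulley): pulley=3

Answer: pulley=3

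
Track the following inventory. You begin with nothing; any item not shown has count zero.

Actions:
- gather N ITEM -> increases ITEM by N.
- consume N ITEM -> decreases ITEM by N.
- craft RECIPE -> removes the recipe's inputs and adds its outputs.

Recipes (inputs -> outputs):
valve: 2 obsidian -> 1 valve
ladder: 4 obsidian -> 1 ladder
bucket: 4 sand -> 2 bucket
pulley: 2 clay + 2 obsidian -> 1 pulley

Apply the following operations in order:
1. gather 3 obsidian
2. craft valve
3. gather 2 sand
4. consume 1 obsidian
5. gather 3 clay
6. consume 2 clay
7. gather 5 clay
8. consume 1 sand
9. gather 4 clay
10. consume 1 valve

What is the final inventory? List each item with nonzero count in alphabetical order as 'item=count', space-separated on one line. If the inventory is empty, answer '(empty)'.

Answer: clay=10 sand=1

Derivation:
After 1 (gather 3 obsidian): obsidian=3
After 2 (craft valve): obsidian=1 valve=1
After 3 (gather 2 sand): obsidian=1 sand=2 valve=1
After 4 (consume 1 obsidian): sand=2 valve=1
After 5 (gather 3 clay): clay=3 sand=2 valve=1
After 6 (consume 2 clay): clay=1 sand=2 valve=1
After 7 (gather 5 clay): clay=6 sand=2 valve=1
After 8 (consume 1 sand): clay=6 sand=1 valve=1
After 9 (gather 4 clay): clay=10 sand=1 valve=1
After 10 (consume 1 valve): clay=10 sand=1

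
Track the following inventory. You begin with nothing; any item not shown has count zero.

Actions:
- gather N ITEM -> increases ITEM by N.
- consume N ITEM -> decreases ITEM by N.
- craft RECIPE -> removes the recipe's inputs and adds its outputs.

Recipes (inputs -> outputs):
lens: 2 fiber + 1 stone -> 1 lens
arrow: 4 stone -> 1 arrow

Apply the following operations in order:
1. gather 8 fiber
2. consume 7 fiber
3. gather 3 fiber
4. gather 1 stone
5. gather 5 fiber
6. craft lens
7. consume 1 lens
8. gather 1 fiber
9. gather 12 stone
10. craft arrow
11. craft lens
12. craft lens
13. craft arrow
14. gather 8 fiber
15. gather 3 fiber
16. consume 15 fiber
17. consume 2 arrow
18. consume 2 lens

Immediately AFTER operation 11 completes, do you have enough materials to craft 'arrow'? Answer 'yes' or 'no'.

Answer: yes

Derivation:
After 1 (gather 8 fiber): fiber=8
After 2 (consume 7 fiber): fiber=1
After 3 (gather 3 fiber): fiber=4
After 4 (gather 1 stone): fiber=4 stone=1
After 5 (gather 5 fiber): fiber=9 stone=1
After 6 (craft lens): fiber=7 lens=1
After 7 (consume 1 lens): fiber=7
After 8 (gather 1 fiber): fiber=8
After 9 (gather 12 stone): fiber=8 stone=12
After 10 (craft arrow): arrow=1 fiber=8 stone=8
After 11 (craft lens): arrow=1 fiber=6 lens=1 stone=7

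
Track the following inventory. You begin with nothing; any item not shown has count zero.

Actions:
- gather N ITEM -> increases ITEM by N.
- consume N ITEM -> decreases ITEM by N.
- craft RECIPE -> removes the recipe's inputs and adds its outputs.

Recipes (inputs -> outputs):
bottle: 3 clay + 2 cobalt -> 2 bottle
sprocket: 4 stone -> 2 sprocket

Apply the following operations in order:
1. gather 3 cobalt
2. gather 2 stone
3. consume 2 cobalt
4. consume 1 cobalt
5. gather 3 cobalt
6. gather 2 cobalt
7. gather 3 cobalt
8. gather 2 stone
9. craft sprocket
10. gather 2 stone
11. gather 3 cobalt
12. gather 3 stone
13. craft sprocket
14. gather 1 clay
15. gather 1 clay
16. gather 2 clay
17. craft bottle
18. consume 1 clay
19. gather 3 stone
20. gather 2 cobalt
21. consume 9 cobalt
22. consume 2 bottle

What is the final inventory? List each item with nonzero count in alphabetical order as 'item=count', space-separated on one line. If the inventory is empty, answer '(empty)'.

After 1 (gather 3 cobalt): cobalt=3
After 2 (gather 2 stone): cobalt=3 stone=2
After 3 (consume 2 cobalt): cobalt=1 stone=2
After 4 (consume 1 cobalt): stone=2
After 5 (gather 3 cobalt): cobalt=3 stone=2
After 6 (gather 2 cobalt): cobalt=5 stone=2
After 7 (gather 3 cobalt): cobalt=8 stone=2
After 8 (gather 2 stone): cobalt=8 stone=4
After 9 (craft sprocket): cobalt=8 sprocket=2
After 10 (gather 2 stone): cobalt=8 sprocket=2 stone=2
After 11 (gather 3 cobalt): cobalt=11 sprocket=2 stone=2
After 12 (gather 3 stone): cobalt=11 sprocket=2 stone=5
After 13 (craft sprocket): cobalt=11 sprocket=4 stone=1
After 14 (gather 1 clay): clay=1 cobalt=11 sprocket=4 stone=1
After 15 (gather 1 clay): clay=2 cobalt=11 sprocket=4 stone=1
After 16 (gather 2 clay): clay=4 cobalt=11 sprocket=4 stone=1
After 17 (craft bottle): bottle=2 clay=1 cobalt=9 sprocket=4 stone=1
After 18 (consume 1 clay): bottle=2 cobalt=9 sprocket=4 stone=1
After 19 (gather 3 stone): bottle=2 cobalt=9 sprocket=4 stone=4
After 20 (gather 2 cobalt): bottle=2 cobalt=11 sprocket=4 stone=4
After 21 (consume 9 cobalt): bottle=2 cobalt=2 sprocket=4 stone=4
After 22 (consume 2 bottle): cobalt=2 sprocket=4 stone=4

Answer: cobalt=2 sprocket=4 stone=4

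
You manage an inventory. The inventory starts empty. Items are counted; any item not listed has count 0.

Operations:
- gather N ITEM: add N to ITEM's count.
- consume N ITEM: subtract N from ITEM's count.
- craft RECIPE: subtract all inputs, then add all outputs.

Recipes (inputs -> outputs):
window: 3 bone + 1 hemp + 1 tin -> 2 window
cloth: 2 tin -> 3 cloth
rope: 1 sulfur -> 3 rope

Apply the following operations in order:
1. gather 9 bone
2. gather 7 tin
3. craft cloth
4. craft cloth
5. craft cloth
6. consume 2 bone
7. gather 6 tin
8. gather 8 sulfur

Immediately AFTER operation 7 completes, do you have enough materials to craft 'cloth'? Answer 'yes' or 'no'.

After 1 (gather 9 bone): bone=9
After 2 (gather 7 tin): bone=9 tin=7
After 3 (craft cloth): bone=9 cloth=3 tin=5
After 4 (craft cloth): bone=9 cloth=6 tin=3
After 5 (craft cloth): bone=9 cloth=9 tin=1
After 6 (consume 2 bone): bone=7 cloth=9 tin=1
After 7 (gather 6 tin): bone=7 cloth=9 tin=7

Answer: yes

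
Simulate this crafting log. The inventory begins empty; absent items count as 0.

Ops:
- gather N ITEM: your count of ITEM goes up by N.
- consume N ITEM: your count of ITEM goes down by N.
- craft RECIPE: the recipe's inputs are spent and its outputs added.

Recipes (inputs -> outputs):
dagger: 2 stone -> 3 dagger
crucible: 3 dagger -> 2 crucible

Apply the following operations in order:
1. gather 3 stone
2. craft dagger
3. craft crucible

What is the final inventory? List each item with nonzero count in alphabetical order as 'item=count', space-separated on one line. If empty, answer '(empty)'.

After 1 (gather 3 stone): stone=3
After 2 (craft dagger): dagger=3 stone=1
After 3 (craft crucible): crucible=2 stone=1

Answer: crucible=2 stone=1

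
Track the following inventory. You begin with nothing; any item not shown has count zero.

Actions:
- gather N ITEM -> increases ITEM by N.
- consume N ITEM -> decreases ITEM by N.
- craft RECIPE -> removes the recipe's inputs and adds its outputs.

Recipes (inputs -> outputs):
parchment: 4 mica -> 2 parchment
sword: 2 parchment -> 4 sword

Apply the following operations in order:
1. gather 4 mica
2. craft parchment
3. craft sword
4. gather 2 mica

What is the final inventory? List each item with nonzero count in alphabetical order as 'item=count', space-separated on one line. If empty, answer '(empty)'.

Answer: mica=2 sword=4

Derivation:
After 1 (gather 4 mica): mica=4
After 2 (craft parchment): parchment=2
After 3 (craft sword): sword=4
After 4 (gather 2 mica): mica=2 sword=4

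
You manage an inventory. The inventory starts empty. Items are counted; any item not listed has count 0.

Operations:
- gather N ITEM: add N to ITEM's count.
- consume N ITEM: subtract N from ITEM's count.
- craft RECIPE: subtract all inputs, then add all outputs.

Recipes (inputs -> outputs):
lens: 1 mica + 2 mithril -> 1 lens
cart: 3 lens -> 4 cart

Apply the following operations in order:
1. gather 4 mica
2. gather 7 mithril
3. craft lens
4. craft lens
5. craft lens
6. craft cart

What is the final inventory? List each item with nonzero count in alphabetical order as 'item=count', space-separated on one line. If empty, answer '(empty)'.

After 1 (gather 4 mica): mica=4
After 2 (gather 7 mithril): mica=4 mithril=7
After 3 (craft lens): lens=1 mica=3 mithril=5
After 4 (craft lens): lens=2 mica=2 mithril=3
After 5 (craft lens): lens=3 mica=1 mithril=1
After 6 (craft cart): cart=4 mica=1 mithril=1

Answer: cart=4 mica=1 mithril=1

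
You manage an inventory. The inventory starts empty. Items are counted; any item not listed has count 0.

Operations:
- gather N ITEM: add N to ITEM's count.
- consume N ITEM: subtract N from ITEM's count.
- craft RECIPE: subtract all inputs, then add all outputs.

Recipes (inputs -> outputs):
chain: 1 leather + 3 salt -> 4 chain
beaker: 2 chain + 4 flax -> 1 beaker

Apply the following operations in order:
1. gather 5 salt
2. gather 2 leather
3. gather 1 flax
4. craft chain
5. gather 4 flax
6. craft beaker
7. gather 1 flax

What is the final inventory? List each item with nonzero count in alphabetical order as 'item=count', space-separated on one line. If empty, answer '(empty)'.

Answer: beaker=1 chain=2 flax=2 leather=1 salt=2

Derivation:
After 1 (gather 5 salt): salt=5
After 2 (gather 2 leather): leather=2 salt=5
After 3 (gather 1 flax): flax=1 leather=2 salt=5
After 4 (craft chain): chain=4 flax=1 leather=1 salt=2
After 5 (gather 4 flax): chain=4 flax=5 leather=1 salt=2
After 6 (craft beaker): beaker=1 chain=2 flax=1 leather=1 salt=2
After 7 (gather 1 flax): beaker=1 chain=2 flax=2 leather=1 salt=2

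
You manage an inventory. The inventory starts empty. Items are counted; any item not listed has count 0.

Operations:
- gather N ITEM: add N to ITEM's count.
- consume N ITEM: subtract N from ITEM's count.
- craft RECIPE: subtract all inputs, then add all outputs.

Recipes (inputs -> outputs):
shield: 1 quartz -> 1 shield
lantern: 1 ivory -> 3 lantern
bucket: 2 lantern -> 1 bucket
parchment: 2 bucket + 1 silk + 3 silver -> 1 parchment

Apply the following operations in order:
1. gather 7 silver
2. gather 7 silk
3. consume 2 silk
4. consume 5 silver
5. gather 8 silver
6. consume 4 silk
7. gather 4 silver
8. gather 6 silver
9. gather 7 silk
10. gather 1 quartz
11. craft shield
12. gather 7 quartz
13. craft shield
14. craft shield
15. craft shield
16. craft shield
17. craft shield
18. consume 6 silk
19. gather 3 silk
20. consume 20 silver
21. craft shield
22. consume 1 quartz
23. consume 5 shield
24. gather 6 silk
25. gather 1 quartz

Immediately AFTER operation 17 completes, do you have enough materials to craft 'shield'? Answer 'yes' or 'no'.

After 1 (gather 7 silver): silver=7
After 2 (gather 7 silk): silk=7 silver=7
After 3 (consume 2 silk): silk=5 silver=7
After 4 (consume 5 silver): silk=5 silver=2
After 5 (gather 8 silver): silk=5 silver=10
After 6 (consume 4 silk): silk=1 silver=10
After 7 (gather 4 silver): silk=1 silver=14
After 8 (gather 6 silver): silk=1 silver=20
After 9 (gather 7 silk): silk=8 silver=20
After 10 (gather 1 quartz): quartz=1 silk=8 silver=20
After 11 (craft shield): shield=1 silk=8 silver=20
After 12 (gather 7 quartz): quartz=7 shield=1 silk=8 silver=20
After 13 (craft shield): quartz=6 shield=2 silk=8 silver=20
After 14 (craft shield): quartz=5 shield=3 silk=8 silver=20
After 15 (craft shield): quartz=4 shield=4 silk=8 silver=20
After 16 (craft shield): quartz=3 shield=5 silk=8 silver=20
After 17 (craft shield): quartz=2 shield=6 silk=8 silver=20

Answer: yes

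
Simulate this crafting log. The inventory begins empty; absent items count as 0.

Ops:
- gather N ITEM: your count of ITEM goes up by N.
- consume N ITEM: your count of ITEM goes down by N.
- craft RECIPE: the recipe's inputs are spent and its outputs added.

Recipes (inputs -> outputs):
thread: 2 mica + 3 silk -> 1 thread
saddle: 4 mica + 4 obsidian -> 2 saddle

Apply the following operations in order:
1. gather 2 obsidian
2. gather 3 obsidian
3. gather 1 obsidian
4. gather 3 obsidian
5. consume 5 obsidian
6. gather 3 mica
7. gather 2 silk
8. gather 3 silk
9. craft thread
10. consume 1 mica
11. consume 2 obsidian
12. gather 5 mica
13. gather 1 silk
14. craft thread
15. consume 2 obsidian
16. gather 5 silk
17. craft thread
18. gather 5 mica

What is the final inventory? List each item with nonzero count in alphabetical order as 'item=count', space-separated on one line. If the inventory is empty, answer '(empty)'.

Answer: mica=6 silk=2 thread=3

Derivation:
After 1 (gather 2 obsidian): obsidian=2
After 2 (gather 3 obsidian): obsidian=5
After 3 (gather 1 obsidian): obsidian=6
After 4 (gather 3 obsidian): obsidian=9
After 5 (consume 5 obsidian): obsidian=4
After 6 (gather 3 mica): mica=3 obsidian=4
After 7 (gather 2 silk): mica=3 obsidian=4 silk=2
After 8 (gather 3 silk): mica=3 obsidian=4 silk=5
After 9 (craft thread): mica=1 obsidian=4 silk=2 thread=1
After 10 (consume 1 mica): obsidian=4 silk=2 thread=1
After 11 (consume 2 obsidian): obsidian=2 silk=2 thread=1
After 12 (gather 5 mica): mica=5 obsidian=2 silk=2 thread=1
After 13 (gather 1 silk): mica=5 obsidian=2 silk=3 thread=1
After 14 (craft thread): mica=3 obsidian=2 thread=2
After 15 (consume 2 obsidian): mica=3 thread=2
After 16 (gather 5 silk): mica=3 silk=5 thread=2
After 17 (craft thread): mica=1 silk=2 thread=3
After 18 (gather 5 mica): mica=6 silk=2 thread=3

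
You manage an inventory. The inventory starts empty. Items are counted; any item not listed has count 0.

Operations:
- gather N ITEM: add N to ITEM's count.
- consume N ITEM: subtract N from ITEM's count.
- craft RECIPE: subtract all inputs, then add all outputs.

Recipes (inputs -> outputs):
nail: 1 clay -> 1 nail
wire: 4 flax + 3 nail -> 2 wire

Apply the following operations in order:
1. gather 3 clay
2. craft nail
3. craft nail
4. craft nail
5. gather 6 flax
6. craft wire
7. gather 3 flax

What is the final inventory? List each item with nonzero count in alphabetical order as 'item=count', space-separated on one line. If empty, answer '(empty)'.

Answer: flax=5 wire=2

Derivation:
After 1 (gather 3 clay): clay=3
After 2 (craft nail): clay=2 nail=1
After 3 (craft nail): clay=1 nail=2
After 4 (craft nail): nail=3
After 5 (gather 6 flax): flax=6 nail=3
After 6 (craft wire): flax=2 wire=2
After 7 (gather 3 flax): flax=5 wire=2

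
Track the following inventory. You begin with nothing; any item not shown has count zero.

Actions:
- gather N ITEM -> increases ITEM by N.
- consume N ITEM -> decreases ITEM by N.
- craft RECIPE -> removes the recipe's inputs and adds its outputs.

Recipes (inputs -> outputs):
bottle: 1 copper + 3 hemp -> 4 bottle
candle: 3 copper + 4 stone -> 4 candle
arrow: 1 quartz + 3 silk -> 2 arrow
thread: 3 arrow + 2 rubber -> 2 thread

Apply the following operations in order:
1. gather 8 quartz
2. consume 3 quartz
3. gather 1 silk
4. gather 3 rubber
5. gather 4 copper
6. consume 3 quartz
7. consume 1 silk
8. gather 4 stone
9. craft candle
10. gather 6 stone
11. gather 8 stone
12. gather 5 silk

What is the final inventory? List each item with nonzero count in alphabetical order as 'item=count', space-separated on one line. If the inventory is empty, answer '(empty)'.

After 1 (gather 8 quartz): quartz=8
After 2 (consume 3 quartz): quartz=5
After 3 (gather 1 silk): quartz=5 silk=1
After 4 (gather 3 rubber): quartz=5 rubber=3 silk=1
After 5 (gather 4 copper): copper=4 quartz=5 rubber=3 silk=1
After 6 (consume 3 quartz): copper=4 quartz=2 rubber=3 silk=1
After 7 (consume 1 silk): copper=4 quartz=2 rubber=3
After 8 (gather 4 stone): copper=4 quartz=2 rubber=3 stone=4
After 9 (craft candle): candle=4 copper=1 quartz=2 rubber=3
After 10 (gather 6 stone): candle=4 copper=1 quartz=2 rubber=3 stone=6
After 11 (gather 8 stone): candle=4 copper=1 quartz=2 rubber=3 stone=14
After 12 (gather 5 silk): candle=4 copper=1 quartz=2 rubber=3 silk=5 stone=14

Answer: candle=4 copper=1 quartz=2 rubber=3 silk=5 stone=14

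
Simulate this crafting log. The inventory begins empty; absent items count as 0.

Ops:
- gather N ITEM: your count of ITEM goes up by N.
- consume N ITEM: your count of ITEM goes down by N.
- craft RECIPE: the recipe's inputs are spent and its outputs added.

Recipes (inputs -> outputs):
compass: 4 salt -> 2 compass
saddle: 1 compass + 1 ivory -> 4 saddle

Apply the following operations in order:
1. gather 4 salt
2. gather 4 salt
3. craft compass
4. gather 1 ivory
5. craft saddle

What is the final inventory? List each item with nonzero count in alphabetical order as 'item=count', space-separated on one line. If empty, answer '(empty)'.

After 1 (gather 4 salt): salt=4
After 2 (gather 4 salt): salt=8
After 3 (craft compass): compass=2 salt=4
After 4 (gather 1 ivory): compass=2 ivory=1 salt=4
After 5 (craft saddle): compass=1 saddle=4 salt=4

Answer: compass=1 saddle=4 salt=4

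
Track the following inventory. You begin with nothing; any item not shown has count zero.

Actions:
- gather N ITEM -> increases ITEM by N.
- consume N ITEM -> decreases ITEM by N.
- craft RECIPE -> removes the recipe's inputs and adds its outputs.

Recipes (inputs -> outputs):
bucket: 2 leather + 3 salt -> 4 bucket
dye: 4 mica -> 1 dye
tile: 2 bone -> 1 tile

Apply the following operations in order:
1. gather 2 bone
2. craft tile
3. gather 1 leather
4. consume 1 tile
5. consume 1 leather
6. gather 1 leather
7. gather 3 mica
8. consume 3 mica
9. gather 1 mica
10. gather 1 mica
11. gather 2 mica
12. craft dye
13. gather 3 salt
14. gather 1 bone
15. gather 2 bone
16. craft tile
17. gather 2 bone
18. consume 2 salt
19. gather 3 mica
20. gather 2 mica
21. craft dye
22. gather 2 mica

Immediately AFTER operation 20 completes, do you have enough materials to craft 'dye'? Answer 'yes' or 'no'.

After 1 (gather 2 bone): bone=2
After 2 (craft tile): tile=1
After 3 (gather 1 leather): leather=1 tile=1
After 4 (consume 1 tile): leather=1
After 5 (consume 1 leather): (empty)
After 6 (gather 1 leather): leather=1
After 7 (gather 3 mica): leather=1 mica=3
After 8 (consume 3 mica): leather=1
After 9 (gather 1 mica): leather=1 mica=1
After 10 (gather 1 mica): leather=1 mica=2
After 11 (gather 2 mica): leather=1 mica=4
After 12 (craft dye): dye=1 leather=1
After 13 (gather 3 salt): dye=1 leather=1 salt=3
After 14 (gather 1 bone): bone=1 dye=1 leather=1 salt=3
After 15 (gather 2 bone): bone=3 dye=1 leather=1 salt=3
After 16 (craft tile): bone=1 dye=1 leather=1 salt=3 tile=1
After 17 (gather 2 bone): bone=3 dye=1 leather=1 salt=3 tile=1
After 18 (consume 2 salt): bone=3 dye=1 leather=1 salt=1 tile=1
After 19 (gather 3 mica): bone=3 dye=1 leather=1 mica=3 salt=1 tile=1
After 20 (gather 2 mica): bone=3 dye=1 leather=1 mica=5 salt=1 tile=1

Answer: yes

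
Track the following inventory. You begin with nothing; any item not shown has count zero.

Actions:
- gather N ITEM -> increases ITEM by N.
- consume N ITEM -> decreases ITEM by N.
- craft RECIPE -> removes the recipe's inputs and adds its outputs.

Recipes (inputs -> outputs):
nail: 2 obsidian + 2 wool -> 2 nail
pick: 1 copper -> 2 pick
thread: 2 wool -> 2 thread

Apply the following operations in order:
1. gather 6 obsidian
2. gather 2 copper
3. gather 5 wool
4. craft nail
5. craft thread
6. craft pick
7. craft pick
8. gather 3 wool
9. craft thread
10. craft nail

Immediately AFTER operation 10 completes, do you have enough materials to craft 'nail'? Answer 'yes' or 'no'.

Answer: no

Derivation:
After 1 (gather 6 obsidian): obsidian=6
After 2 (gather 2 copper): copper=2 obsidian=6
After 3 (gather 5 wool): copper=2 obsidian=6 wool=5
After 4 (craft nail): copper=2 nail=2 obsidian=4 wool=3
After 5 (craft thread): copper=2 nail=2 obsidian=4 thread=2 wool=1
After 6 (craft pick): copper=1 nail=2 obsidian=4 pick=2 thread=2 wool=1
After 7 (craft pick): nail=2 obsidian=4 pick=4 thread=2 wool=1
After 8 (gather 3 wool): nail=2 obsidian=4 pick=4 thread=2 wool=4
After 9 (craft thread): nail=2 obsidian=4 pick=4 thread=4 wool=2
After 10 (craft nail): nail=4 obsidian=2 pick=4 thread=4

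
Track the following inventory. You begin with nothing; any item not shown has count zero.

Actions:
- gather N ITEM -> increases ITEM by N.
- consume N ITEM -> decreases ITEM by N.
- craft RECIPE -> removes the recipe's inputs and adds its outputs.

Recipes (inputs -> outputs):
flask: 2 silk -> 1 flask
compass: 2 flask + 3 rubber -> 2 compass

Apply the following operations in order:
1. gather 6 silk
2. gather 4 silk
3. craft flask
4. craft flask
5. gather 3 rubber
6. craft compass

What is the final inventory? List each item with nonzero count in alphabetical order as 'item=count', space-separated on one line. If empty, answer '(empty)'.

After 1 (gather 6 silk): silk=6
After 2 (gather 4 silk): silk=10
After 3 (craft flask): flask=1 silk=8
After 4 (craft flask): flask=2 silk=6
After 5 (gather 3 rubber): flask=2 rubber=3 silk=6
After 6 (craft compass): compass=2 silk=6

Answer: compass=2 silk=6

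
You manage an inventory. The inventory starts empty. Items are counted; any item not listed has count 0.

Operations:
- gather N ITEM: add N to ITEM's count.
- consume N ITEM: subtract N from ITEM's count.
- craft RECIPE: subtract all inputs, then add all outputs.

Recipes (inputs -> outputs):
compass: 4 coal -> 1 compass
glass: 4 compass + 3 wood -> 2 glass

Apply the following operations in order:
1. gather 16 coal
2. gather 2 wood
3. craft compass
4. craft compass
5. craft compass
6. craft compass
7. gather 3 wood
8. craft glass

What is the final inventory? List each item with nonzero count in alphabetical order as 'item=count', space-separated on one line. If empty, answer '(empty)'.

After 1 (gather 16 coal): coal=16
After 2 (gather 2 wood): coal=16 wood=2
After 3 (craft compass): coal=12 compass=1 wood=2
After 4 (craft compass): coal=8 compass=2 wood=2
After 5 (craft compass): coal=4 compass=3 wood=2
After 6 (craft compass): compass=4 wood=2
After 7 (gather 3 wood): compass=4 wood=5
After 8 (craft glass): glass=2 wood=2

Answer: glass=2 wood=2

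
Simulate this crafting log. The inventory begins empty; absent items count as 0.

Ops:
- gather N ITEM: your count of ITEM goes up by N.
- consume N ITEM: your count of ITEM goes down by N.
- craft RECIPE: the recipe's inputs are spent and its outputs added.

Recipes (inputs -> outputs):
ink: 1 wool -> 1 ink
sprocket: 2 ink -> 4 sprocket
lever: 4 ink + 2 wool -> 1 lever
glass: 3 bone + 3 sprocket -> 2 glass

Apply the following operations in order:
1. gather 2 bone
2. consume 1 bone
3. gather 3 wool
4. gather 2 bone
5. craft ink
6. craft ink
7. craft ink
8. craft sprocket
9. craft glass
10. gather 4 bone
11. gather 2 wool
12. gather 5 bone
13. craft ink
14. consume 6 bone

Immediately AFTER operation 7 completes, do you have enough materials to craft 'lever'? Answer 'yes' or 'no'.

Answer: no

Derivation:
After 1 (gather 2 bone): bone=2
After 2 (consume 1 bone): bone=1
After 3 (gather 3 wool): bone=1 wool=3
After 4 (gather 2 bone): bone=3 wool=3
After 5 (craft ink): bone=3 ink=1 wool=2
After 6 (craft ink): bone=3 ink=2 wool=1
After 7 (craft ink): bone=3 ink=3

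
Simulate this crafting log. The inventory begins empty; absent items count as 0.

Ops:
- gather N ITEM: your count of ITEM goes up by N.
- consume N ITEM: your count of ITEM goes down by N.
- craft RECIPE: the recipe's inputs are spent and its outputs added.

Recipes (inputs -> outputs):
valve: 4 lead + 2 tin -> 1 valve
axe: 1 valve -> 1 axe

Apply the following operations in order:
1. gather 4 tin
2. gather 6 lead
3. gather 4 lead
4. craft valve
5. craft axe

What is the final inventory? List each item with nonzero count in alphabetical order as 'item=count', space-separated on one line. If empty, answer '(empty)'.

After 1 (gather 4 tin): tin=4
After 2 (gather 6 lead): lead=6 tin=4
After 3 (gather 4 lead): lead=10 tin=4
After 4 (craft valve): lead=6 tin=2 valve=1
After 5 (craft axe): axe=1 lead=6 tin=2

Answer: axe=1 lead=6 tin=2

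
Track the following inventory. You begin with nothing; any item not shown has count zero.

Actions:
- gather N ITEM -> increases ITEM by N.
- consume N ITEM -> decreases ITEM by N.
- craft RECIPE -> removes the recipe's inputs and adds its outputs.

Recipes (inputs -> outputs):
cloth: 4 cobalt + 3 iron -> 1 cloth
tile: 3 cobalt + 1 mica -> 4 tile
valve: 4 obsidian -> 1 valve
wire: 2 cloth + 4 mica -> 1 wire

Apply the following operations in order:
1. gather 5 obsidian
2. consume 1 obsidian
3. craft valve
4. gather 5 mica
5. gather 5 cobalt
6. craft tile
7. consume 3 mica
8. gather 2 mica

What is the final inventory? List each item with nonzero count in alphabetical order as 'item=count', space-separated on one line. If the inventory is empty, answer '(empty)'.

Answer: cobalt=2 mica=3 tile=4 valve=1

Derivation:
After 1 (gather 5 obsidian): obsidian=5
After 2 (consume 1 obsidian): obsidian=4
After 3 (craft valve): valve=1
After 4 (gather 5 mica): mica=5 valve=1
After 5 (gather 5 cobalt): cobalt=5 mica=5 valve=1
After 6 (craft tile): cobalt=2 mica=4 tile=4 valve=1
After 7 (consume 3 mica): cobalt=2 mica=1 tile=4 valve=1
After 8 (gather 2 mica): cobalt=2 mica=3 tile=4 valve=1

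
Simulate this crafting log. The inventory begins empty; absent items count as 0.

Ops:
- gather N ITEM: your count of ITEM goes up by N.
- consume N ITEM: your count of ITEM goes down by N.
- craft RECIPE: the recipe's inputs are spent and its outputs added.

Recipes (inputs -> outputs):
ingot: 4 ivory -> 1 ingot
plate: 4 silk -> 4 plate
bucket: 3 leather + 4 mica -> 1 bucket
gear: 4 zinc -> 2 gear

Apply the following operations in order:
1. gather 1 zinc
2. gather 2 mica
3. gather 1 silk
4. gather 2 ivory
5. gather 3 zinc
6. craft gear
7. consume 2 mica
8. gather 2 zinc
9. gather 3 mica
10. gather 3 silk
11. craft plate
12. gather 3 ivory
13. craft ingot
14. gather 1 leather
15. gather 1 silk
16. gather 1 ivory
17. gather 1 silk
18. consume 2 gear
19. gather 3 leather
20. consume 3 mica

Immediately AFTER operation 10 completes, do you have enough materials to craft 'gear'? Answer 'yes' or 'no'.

After 1 (gather 1 zinc): zinc=1
After 2 (gather 2 mica): mica=2 zinc=1
After 3 (gather 1 silk): mica=2 silk=1 zinc=1
After 4 (gather 2 ivory): ivory=2 mica=2 silk=1 zinc=1
After 5 (gather 3 zinc): ivory=2 mica=2 silk=1 zinc=4
After 6 (craft gear): gear=2 ivory=2 mica=2 silk=1
After 7 (consume 2 mica): gear=2 ivory=2 silk=1
After 8 (gather 2 zinc): gear=2 ivory=2 silk=1 zinc=2
After 9 (gather 3 mica): gear=2 ivory=2 mica=3 silk=1 zinc=2
After 10 (gather 3 silk): gear=2 ivory=2 mica=3 silk=4 zinc=2

Answer: no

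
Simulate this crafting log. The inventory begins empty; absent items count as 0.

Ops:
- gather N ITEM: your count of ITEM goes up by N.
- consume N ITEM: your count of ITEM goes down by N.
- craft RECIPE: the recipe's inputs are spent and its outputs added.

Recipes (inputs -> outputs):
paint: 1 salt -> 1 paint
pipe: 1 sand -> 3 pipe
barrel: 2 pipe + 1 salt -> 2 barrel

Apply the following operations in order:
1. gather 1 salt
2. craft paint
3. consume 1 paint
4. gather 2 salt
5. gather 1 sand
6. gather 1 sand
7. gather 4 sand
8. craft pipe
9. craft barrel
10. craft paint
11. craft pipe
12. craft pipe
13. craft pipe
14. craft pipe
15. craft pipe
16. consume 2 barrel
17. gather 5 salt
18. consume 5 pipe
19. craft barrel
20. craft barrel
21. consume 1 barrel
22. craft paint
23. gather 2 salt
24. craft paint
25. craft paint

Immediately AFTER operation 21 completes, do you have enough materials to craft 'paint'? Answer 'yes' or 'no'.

Answer: yes

Derivation:
After 1 (gather 1 salt): salt=1
After 2 (craft paint): paint=1
After 3 (consume 1 paint): (empty)
After 4 (gather 2 salt): salt=2
After 5 (gather 1 sand): salt=2 sand=1
After 6 (gather 1 sand): salt=2 sand=2
After 7 (gather 4 sand): salt=2 sand=6
After 8 (craft pipe): pipe=3 salt=2 sand=5
After 9 (craft barrel): barrel=2 pipe=1 salt=1 sand=5
After 10 (craft paint): barrel=2 paint=1 pipe=1 sand=5
After 11 (craft pipe): barrel=2 paint=1 pipe=4 sand=4
After 12 (craft pipe): barrel=2 paint=1 pipe=7 sand=3
After 13 (craft pipe): barrel=2 paint=1 pipe=10 sand=2
After 14 (craft pipe): barrel=2 paint=1 pipe=13 sand=1
After 15 (craft pipe): barrel=2 paint=1 pipe=16
After 16 (consume 2 barrel): paint=1 pipe=16
After 17 (gather 5 salt): paint=1 pipe=16 salt=5
After 18 (consume 5 pipe): paint=1 pipe=11 salt=5
After 19 (craft barrel): barrel=2 paint=1 pipe=9 salt=4
After 20 (craft barrel): barrel=4 paint=1 pipe=7 salt=3
After 21 (consume 1 barrel): barrel=3 paint=1 pipe=7 salt=3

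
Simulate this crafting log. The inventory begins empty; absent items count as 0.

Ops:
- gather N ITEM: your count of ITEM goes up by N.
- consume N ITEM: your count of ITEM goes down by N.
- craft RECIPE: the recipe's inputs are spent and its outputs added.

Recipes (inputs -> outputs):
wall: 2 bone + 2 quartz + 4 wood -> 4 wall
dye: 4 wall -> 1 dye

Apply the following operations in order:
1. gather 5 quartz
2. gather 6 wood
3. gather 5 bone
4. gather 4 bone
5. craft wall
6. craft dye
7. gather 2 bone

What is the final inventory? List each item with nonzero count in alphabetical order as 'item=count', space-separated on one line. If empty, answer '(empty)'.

After 1 (gather 5 quartz): quartz=5
After 2 (gather 6 wood): quartz=5 wood=6
After 3 (gather 5 bone): bone=5 quartz=5 wood=6
After 4 (gather 4 bone): bone=9 quartz=5 wood=6
After 5 (craft wall): bone=7 quartz=3 wall=4 wood=2
After 6 (craft dye): bone=7 dye=1 quartz=3 wood=2
After 7 (gather 2 bone): bone=9 dye=1 quartz=3 wood=2

Answer: bone=9 dye=1 quartz=3 wood=2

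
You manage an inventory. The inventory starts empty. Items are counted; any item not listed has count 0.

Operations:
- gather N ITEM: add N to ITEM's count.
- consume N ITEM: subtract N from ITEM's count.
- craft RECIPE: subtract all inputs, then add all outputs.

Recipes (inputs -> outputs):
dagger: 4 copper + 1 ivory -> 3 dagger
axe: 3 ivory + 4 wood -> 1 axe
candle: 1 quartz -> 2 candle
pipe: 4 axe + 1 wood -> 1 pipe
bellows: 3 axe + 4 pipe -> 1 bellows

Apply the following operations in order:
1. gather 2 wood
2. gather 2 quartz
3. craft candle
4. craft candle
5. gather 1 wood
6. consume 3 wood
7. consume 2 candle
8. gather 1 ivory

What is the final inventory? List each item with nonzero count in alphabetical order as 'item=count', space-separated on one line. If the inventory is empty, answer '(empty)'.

Answer: candle=2 ivory=1

Derivation:
After 1 (gather 2 wood): wood=2
After 2 (gather 2 quartz): quartz=2 wood=2
After 3 (craft candle): candle=2 quartz=1 wood=2
After 4 (craft candle): candle=4 wood=2
After 5 (gather 1 wood): candle=4 wood=3
After 6 (consume 3 wood): candle=4
After 7 (consume 2 candle): candle=2
After 8 (gather 1 ivory): candle=2 ivory=1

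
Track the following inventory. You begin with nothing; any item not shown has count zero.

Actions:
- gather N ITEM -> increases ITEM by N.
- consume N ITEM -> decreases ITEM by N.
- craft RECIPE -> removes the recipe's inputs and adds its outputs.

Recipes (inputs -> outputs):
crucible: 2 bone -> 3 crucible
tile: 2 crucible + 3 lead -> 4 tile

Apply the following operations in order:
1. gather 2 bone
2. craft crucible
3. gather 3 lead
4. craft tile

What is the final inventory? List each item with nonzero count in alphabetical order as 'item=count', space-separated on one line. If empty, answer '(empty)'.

After 1 (gather 2 bone): bone=2
After 2 (craft crucible): crucible=3
After 3 (gather 3 lead): crucible=3 lead=3
After 4 (craft tile): crucible=1 tile=4

Answer: crucible=1 tile=4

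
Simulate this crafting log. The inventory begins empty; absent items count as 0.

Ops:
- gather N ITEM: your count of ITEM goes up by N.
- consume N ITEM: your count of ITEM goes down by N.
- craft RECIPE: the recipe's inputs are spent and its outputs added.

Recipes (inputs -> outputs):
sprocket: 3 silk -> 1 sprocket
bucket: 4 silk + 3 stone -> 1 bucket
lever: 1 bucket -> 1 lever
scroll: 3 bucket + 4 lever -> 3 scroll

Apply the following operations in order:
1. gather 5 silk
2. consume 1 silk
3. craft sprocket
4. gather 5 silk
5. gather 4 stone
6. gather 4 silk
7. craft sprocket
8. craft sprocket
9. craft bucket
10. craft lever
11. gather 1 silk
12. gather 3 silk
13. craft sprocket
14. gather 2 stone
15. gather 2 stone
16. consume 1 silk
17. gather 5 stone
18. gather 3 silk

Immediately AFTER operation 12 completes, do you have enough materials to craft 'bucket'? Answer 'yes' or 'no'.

Answer: no

Derivation:
After 1 (gather 5 silk): silk=5
After 2 (consume 1 silk): silk=4
After 3 (craft sprocket): silk=1 sprocket=1
After 4 (gather 5 silk): silk=6 sprocket=1
After 5 (gather 4 stone): silk=6 sprocket=1 stone=4
After 6 (gather 4 silk): silk=10 sprocket=1 stone=4
After 7 (craft sprocket): silk=7 sprocket=2 stone=4
After 8 (craft sprocket): silk=4 sprocket=3 stone=4
After 9 (craft bucket): bucket=1 sprocket=3 stone=1
After 10 (craft lever): lever=1 sprocket=3 stone=1
After 11 (gather 1 silk): lever=1 silk=1 sprocket=3 stone=1
After 12 (gather 3 silk): lever=1 silk=4 sprocket=3 stone=1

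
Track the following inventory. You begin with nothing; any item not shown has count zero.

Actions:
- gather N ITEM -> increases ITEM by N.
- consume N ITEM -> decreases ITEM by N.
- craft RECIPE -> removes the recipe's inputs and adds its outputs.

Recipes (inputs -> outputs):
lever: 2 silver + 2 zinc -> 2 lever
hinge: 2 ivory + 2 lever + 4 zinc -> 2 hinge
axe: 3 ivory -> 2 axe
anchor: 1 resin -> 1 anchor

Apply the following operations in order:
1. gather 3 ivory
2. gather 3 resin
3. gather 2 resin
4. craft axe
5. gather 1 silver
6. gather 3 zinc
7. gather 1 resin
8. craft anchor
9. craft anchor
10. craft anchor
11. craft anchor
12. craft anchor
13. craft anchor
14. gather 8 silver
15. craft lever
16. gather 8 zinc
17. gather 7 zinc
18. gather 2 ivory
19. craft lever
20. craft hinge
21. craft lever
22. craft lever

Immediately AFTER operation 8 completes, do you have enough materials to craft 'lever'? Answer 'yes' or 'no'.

After 1 (gather 3 ivory): ivory=3
After 2 (gather 3 resin): ivory=3 resin=3
After 3 (gather 2 resin): ivory=3 resin=5
After 4 (craft axe): axe=2 resin=5
After 5 (gather 1 silver): axe=2 resin=5 silver=1
After 6 (gather 3 zinc): axe=2 resin=5 silver=1 zinc=3
After 7 (gather 1 resin): axe=2 resin=6 silver=1 zinc=3
After 8 (craft anchor): anchor=1 axe=2 resin=5 silver=1 zinc=3

Answer: no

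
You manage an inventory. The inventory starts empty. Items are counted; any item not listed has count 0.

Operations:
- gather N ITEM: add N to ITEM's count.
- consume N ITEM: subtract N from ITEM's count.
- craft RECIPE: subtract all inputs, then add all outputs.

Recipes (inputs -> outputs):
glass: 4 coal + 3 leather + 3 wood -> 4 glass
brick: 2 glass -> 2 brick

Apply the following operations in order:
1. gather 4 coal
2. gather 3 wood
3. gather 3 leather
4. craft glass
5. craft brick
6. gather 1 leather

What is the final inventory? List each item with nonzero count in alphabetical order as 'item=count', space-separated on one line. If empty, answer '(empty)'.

Answer: brick=2 glass=2 leather=1

Derivation:
After 1 (gather 4 coal): coal=4
After 2 (gather 3 wood): coal=4 wood=3
After 3 (gather 3 leather): coal=4 leather=3 wood=3
After 4 (craft glass): glass=4
After 5 (craft brick): brick=2 glass=2
After 6 (gather 1 leather): brick=2 glass=2 leather=1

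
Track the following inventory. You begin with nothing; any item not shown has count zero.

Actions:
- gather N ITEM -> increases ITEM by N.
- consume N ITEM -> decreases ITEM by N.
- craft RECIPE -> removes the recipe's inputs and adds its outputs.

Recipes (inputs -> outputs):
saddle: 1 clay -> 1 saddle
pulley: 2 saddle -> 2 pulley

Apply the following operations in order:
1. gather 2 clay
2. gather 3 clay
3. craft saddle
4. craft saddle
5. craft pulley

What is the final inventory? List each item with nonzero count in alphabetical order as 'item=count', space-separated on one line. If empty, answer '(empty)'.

After 1 (gather 2 clay): clay=2
After 2 (gather 3 clay): clay=5
After 3 (craft saddle): clay=4 saddle=1
After 4 (craft saddle): clay=3 saddle=2
After 5 (craft pulley): clay=3 pulley=2

Answer: clay=3 pulley=2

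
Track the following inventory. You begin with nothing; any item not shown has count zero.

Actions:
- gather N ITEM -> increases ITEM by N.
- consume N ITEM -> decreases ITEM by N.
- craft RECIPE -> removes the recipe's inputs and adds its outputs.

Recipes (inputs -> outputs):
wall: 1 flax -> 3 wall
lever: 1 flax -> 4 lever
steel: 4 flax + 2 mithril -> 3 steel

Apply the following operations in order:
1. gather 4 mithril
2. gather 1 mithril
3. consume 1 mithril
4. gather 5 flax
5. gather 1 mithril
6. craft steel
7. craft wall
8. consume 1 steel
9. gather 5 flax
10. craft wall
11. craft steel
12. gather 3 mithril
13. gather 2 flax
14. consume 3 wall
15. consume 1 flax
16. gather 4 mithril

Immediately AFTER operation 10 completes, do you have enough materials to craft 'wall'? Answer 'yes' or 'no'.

After 1 (gather 4 mithril): mithril=4
After 2 (gather 1 mithril): mithril=5
After 3 (consume 1 mithril): mithril=4
After 4 (gather 5 flax): flax=5 mithril=4
After 5 (gather 1 mithril): flax=5 mithril=5
After 6 (craft steel): flax=1 mithril=3 steel=3
After 7 (craft wall): mithril=3 steel=3 wall=3
After 8 (consume 1 steel): mithril=3 steel=2 wall=3
After 9 (gather 5 flax): flax=5 mithril=3 steel=2 wall=3
After 10 (craft wall): flax=4 mithril=3 steel=2 wall=6

Answer: yes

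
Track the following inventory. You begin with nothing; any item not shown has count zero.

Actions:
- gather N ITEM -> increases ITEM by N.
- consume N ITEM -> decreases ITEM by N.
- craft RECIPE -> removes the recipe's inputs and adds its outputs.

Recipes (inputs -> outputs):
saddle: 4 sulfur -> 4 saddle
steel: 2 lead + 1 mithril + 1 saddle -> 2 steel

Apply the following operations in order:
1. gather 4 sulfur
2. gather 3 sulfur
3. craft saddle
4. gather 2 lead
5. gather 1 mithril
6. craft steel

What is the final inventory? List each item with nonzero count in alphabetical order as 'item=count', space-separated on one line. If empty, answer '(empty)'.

Answer: saddle=3 steel=2 sulfur=3

Derivation:
After 1 (gather 4 sulfur): sulfur=4
After 2 (gather 3 sulfur): sulfur=7
After 3 (craft saddle): saddle=4 sulfur=3
After 4 (gather 2 lead): lead=2 saddle=4 sulfur=3
After 5 (gather 1 mithril): lead=2 mithril=1 saddle=4 sulfur=3
After 6 (craft steel): saddle=3 steel=2 sulfur=3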